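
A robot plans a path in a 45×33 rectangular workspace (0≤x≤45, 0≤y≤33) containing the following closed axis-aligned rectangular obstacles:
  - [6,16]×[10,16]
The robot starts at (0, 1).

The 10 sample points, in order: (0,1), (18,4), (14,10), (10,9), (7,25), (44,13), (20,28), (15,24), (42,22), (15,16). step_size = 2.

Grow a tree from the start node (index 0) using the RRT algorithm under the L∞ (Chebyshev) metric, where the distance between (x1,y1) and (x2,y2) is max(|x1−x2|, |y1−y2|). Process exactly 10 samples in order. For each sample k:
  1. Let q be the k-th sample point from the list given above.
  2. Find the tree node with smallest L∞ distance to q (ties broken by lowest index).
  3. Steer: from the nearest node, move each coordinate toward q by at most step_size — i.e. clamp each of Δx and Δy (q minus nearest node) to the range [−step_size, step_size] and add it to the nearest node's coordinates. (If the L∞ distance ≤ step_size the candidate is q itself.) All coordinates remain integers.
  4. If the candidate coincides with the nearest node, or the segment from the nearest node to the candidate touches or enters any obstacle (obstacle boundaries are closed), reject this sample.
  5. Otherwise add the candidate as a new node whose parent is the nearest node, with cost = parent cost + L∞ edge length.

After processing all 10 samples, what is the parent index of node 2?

1. q=(0,1) nearest=0 d=0 → coincident, reject
2. q=(18,4) nearest=0 d=18 new=(2,3) → add node 1 parent=0 cost=2
3. q=(14,10) nearest=1 d=12 new=(4,5) → add node 2 parent=1 cost=4
4. q=(10,9) nearest=2 d=6 new=(6,7) → add node 3 parent=2 cost=6
5. q=(7,25) nearest=3 d=18 new=(7,9) → add node 4 parent=3 cost=8
6. q=(44,13) nearest=4 d=37 new=(9,11) → blocked by [6,16]×[10,16], reject
7. q=(20,28) nearest=4 d=19 new=(9,11) → blocked by [6,16]×[10,16], reject
8. q=(15,24) nearest=4 d=15 new=(9,11) → blocked by [6,16]×[10,16], reject
9. q=(42,22) nearest=4 d=35 new=(9,11) → blocked by [6,16]×[10,16], reject
10. q=(15,16) nearest=4 d=8 new=(9,11) → blocked by [6,16]×[10,16], reject

Parent of node 2: 1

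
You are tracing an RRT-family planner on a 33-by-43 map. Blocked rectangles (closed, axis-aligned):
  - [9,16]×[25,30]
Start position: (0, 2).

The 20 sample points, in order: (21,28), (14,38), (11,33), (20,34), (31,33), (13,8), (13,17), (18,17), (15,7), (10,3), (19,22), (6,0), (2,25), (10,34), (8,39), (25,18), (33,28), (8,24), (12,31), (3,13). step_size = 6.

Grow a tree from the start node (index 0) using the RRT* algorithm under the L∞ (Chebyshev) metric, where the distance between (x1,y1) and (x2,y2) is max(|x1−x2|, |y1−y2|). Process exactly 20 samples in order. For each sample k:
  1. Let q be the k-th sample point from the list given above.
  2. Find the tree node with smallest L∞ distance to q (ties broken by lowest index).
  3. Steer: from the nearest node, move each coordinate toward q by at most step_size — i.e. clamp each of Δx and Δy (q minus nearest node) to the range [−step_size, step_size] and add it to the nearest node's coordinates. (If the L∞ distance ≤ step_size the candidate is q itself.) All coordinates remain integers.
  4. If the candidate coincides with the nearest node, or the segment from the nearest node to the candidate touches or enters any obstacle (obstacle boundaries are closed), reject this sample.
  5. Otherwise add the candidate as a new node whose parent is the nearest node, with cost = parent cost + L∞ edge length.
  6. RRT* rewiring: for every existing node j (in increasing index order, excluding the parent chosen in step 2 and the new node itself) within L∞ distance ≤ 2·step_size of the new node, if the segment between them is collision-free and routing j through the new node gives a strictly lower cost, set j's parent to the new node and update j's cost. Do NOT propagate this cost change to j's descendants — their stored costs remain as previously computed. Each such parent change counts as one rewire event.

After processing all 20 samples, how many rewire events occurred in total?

Rewire events: 4

1. q=(21,28) nearest=0 d=26 new=(6,8) → add node 1 parent=0 cost=6
2. q=(14,38) nearest=1 d=30 new=(12,14) → add node 2 parent=1 cost=12
3. q=(11,33) nearest=2 d=19 new=(11,20) → add node 3 parent=2 cost=18
4. q=(20,34) nearest=3 d=14 new=(17,26) → blocked by [9,16]×[25,30], reject
5. q=(31,33) nearest=2 d=19 new=(18,20) → add node 4 parent=2 cost=18
6. q=(13,8) nearest=2 d=6 new=(13,8) → add node 5 parent=2 cost=18
7. q=(13,17) nearest=2 d=3 new=(13,17) → add node 6 parent=2 cost=15
8. q=(18,17) nearest=4 d=3 new=(18,17) → add node 7 parent=4 cost=21
9. q=(15,7) nearest=5 d=2 new=(15,7) → add node 8 parent=5 cost=20
10. q=(10,3) nearest=1 d=5 new=(10,3) → add node 9 parent=1 cost=11; rewire 5→9 (16<18); rewire 8→9 (16<20)
11. q=(19,22) nearest=4 d=2 new=(19,22) → add node 10 parent=4 cost=20
12. q=(6,0) nearest=9 d=4 new=(6,0) → add node 11 parent=9 cost=15
13. q=(2,25) nearest=3 d=9 new=(5,25) → add node 12 parent=3 cost=24
14. q=(10,34) nearest=12 d=9 new=(10,31) → blocked by [9,16]×[25,30], reject
15. q=(8,39) nearest=12 d=14 new=(8,31) → add node 13 parent=12 cost=30
16. q=(25,18) nearest=10 d=6 new=(25,18) → add node 14 parent=10 cost=26
17. q=(33,28) nearest=14 d=10 new=(31,24) → add node 15 parent=14 cost=32
18. q=(8,24) nearest=12 d=3 new=(8,24) → add node 16 parent=12 cost=27
19. q=(12,31) nearest=13 d=4 new=(12,31) → add node 17 parent=13 cost=34
20. q=(3,13) nearest=1 d=5 new=(3,13) → add node 18 parent=1 cost=11; rewire 12→18 (23<24); rewire 16→18 (22<27)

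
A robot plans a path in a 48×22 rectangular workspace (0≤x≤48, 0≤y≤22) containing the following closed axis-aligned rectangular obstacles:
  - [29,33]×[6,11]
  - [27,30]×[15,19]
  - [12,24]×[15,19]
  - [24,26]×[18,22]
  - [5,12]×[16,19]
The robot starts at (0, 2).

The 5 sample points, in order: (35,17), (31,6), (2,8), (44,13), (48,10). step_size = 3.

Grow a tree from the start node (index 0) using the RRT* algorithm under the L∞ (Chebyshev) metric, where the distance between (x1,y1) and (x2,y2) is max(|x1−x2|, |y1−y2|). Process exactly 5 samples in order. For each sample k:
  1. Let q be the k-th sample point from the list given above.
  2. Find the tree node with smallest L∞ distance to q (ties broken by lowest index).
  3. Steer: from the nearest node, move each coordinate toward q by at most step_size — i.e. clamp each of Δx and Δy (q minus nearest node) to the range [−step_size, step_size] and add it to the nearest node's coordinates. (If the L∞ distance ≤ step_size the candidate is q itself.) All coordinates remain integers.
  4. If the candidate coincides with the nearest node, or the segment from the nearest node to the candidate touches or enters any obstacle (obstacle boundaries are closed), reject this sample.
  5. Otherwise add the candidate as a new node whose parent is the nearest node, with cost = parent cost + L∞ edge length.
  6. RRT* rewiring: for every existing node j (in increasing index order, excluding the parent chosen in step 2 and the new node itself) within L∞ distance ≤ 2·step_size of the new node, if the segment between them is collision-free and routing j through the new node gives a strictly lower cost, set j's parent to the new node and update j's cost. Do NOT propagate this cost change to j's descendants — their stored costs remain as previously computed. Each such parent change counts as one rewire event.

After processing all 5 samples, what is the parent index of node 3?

1. q=(35,17) nearest=0 d=35 new=(3,5) → add node 1 parent=0 cost=3
2. q=(31,6) nearest=1 d=28 new=(6,6) → add node 2 parent=1 cost=6
3. q=(2,8) nearest=1 d=3 new=(2,8) → add node 3 parent=1 cost=6
4. q=(44,13) nearest=2 d=38 new=(9,9) → add node 4 parent=2 cost=9
5. q=(48,10) nearest=4 d=39 new=(12,10) → add node 5 parent=4 cost=12

Parent of node 3: 1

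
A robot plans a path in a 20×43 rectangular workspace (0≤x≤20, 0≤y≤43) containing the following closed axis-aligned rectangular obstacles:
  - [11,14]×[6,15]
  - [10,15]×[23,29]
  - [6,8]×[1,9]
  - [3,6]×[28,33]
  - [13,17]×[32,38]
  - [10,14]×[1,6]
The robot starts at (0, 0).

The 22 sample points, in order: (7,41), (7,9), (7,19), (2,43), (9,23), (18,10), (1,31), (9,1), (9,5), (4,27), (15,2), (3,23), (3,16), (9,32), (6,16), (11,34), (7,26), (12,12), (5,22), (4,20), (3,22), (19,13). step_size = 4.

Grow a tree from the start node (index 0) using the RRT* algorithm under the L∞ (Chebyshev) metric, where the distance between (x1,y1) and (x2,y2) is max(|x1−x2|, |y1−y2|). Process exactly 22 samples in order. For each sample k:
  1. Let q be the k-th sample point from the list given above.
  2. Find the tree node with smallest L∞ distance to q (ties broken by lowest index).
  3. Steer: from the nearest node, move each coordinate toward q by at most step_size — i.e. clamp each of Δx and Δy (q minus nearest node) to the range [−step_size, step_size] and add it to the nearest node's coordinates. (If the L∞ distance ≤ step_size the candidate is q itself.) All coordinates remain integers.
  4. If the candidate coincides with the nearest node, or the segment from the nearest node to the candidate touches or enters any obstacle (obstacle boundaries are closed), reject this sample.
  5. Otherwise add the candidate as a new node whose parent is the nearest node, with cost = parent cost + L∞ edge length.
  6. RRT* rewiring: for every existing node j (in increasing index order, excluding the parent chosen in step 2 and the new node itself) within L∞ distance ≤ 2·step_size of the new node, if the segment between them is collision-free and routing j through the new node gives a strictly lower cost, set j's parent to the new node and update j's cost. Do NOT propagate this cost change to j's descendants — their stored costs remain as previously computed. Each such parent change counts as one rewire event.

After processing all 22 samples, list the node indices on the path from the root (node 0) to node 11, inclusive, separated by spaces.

1. q=(7,41) nearest=0 d=41 new=(4,4) → add node 1 parent=0 cost=4
2. q=(7,9) nearest=1 d=5 new=(7,8) → blocked by [6,8]×[1,9], reject
3. q=(7,19) nearest=1 d=15 new=(7,8) → blocked by [6,8]×[1,9], reject
4. q=(2,43) nearest=1 d=39 new=(2,8) → add node 2 parent=1 cost=8
5. q=(9,23) nearest=2 d=15 new=(6,12) → add node 3 parent=2 cost=12
6. q=(18,10) nearest=3 d=12 new=(10,10) → add node 4 parent=3 cost=16
7. q=(1,31) nearest=3 d=19 new=(2,16) → add node 5 parent=3 cost=16
8. q=(9,1) nearest=1 d=5 new=(8,1) → blocked by [6,8]×[1,9], reject
9. q=(9,5) nearest=1 d=5 new=(8,5) → blocked by [6,8]×[1,9], reject
10. q=(4,27) nearest=5 d=11 new=(4,20) → add node 6 parent=5 cost=20
11. q=(15,2) nearest=4 d=8 new=(14,6) → blocked by [11,14]×[6,15], reject
12. q=(3,23) nearest=6 d=3 new=(3,23) → add node 7 parent=6 cost=23
13. q=(3,16) nearest=5 d=1 new=(3,16) → add node 8 parent=5 cost=17
14. q=(9,32) nearest=7 d=9 new=(7,27) → add node 9 parent=7 cost=27
15. q=(6,16) nearest=8 d=3 new=(6,16) → add node 10 parent=8 cost=20
16. q=(11,34) nearest=9 d=7 new=(11,31) → add node 11 parent=9 cost=31
17. q=(7,26) nearest=9 d=1 new=(7,26) → add node 12 parent=9 cost=28
18. q=(12,12) nearest=4 d=2 new=(12,12) → blocked by [11,14]×[6,15], reject
19. q=(5,22) nearest=6 d=2 new=(5,22) → add node 13 parent=6 cost=22; rewire 12→13 (26<28)
20. q=(4,20) nearest=6 d=0 → coincident, reject
21. q=(3,22) nearest=7 d=1 new=(3,22) → add node 14 parent=7 cost=24
22. q=(19,13) nearest=4 d=9 new=(14,13) → blocked by [11,14]×[6,15], reject

Path: 0 1 2 3 5 6 7 9 11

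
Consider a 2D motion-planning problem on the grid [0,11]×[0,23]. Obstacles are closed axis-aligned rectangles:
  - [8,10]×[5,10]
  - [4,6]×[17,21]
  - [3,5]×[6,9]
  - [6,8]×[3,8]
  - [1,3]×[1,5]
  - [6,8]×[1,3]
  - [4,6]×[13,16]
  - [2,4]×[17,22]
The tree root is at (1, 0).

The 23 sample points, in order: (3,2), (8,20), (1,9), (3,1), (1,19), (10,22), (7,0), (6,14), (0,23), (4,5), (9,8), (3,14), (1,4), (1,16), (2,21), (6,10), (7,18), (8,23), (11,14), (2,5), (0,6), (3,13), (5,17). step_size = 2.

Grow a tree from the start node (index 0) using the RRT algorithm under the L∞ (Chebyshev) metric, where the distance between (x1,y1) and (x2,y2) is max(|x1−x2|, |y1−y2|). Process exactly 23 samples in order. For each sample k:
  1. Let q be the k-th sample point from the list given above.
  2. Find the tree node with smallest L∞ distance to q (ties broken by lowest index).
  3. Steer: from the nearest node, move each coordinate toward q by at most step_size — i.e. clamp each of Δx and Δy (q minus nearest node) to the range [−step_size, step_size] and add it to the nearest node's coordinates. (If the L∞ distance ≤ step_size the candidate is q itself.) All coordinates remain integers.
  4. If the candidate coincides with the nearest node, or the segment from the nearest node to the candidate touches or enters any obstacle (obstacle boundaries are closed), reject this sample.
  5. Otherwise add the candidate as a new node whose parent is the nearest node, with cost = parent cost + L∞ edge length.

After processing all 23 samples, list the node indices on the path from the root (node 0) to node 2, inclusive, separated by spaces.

Path: 0 2

1. q=(3,2) nearest=0 d=2 new=(3,2) → blocked by [1,3]×[1,5], reject
2. q=(8,20) nearest=0 d=20 new=(3,2) → blocked by [1,3]×[1,5], reject
3. q=(1,9) nearest=0 d=9 new=(1,2) → blocked by [1,3]×[1,5], reject
4. q=(3,1) nearest=0 d=2 new=(3,1) → blocked by [1,3]×[1,5], reject
5. q=(1,19) nearest=0 d=19 new=(1,2) → blocked by [1,3]×[1,5], reject
6. q=(10,22) nearest=0 d=22 new=(3,2) → blocked by [1,3]×[1,5], reject
7. q=(7,0) nearest=0 d=6 new=(3,0) → add node 1 parent=0 cost=2
8. q=(6,14) nearest=0 d=14 new=(3,2) → blocked by [1,3]×[1,5], reject
9. q=(0,23) nearest=0 d=23 new=(0,2) → add node 2 parent=0 cost=2
10. q=(4,5) nearest=2 d=4 new=(2,4) → blocked by [1,3]×[1,5], reject
11. q=(9,8) nearest=0 d=8 new=(3,2) → blocked by [1,3]×[1,5], reject
12. q=(3,14) nearest=2 d=12 new=(2,4) → blocked by [1,3]×[1,5], reject
13. q=(1,4) nearest=2 d=2 new=(1,4) → blocked by [1,3]×[1,5], reject
14. q=(1,16) nearest=2 d=14 new=(1,4) → blocked by [1,3]×[1,5], reject
15. q=(2,21) nearest=2 d=19 new=(2,4) → blocked by [1,3]×[1,5], reject
16. q=(6,10) nearest=2 d=8 new=(2,4) → blocked by [1,3]×[1,5], reject
17. q=(7,18) nearest=2 d=16 new=(2,4) → blocked by [1,3]×[1,5], reject
18. q=(8,23) nearest=2 d=21 new=(2,4) → blocked by [1,3]×[1,5], reject
19. q=(11,14) nearest=2 d=12 new=(2,4) → blocked by [1,3]×[1,5], reject
20. q=(2,5) nearest=2 d=3 new=(2,4) → blocked by [1,3]×[1,5], reject
21. q=(0,6) nearest=2 d=4 new=(0,4) → add node 3 parent=2 cost=4
22. q=(3,13) nearest=3 d=9 new=(2,6) → blocked by [1,3]×[1,5], reject
23. q=(5,17) nearest=3 d=13 new=(2,6) → blocked by [1,3]×[1,5], reject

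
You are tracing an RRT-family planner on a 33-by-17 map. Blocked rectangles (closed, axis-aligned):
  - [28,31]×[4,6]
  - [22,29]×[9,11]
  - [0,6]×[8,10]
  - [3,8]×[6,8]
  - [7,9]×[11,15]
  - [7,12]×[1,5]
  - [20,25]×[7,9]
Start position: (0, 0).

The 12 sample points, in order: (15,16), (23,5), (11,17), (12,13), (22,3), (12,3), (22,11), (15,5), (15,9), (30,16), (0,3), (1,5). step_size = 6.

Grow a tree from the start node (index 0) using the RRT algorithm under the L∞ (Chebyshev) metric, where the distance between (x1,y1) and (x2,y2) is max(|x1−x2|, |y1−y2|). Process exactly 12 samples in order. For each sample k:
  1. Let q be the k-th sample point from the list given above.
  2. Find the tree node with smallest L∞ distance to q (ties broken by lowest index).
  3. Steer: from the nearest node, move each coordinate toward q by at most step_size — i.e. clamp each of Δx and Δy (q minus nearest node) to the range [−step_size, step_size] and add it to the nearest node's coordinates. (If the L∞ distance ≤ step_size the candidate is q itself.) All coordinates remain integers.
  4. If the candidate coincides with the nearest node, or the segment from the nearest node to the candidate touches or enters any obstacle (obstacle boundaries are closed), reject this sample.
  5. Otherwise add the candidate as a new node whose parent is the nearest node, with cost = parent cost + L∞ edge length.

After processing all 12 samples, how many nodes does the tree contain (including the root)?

Node count: 4

1. q=(15,16) nearest=0 d=16 new=(6,6) → blocked by [3,8]×[6,8], reject
2. q=(23,5) nearest=0 d=23 new=(6,5) → add node 1 parent=0 cost=6
3. q=(11,17) nearest=1 d=12 new=(11,11) → blocked by [3,8]×[6,8], reject
4. q=(12,13) nearest=1 d=8 new=(12,11) → blocked by [3,8]×[6,8], reject
5. q=(22,3) nearest=1 d=16 new=(12,3) → blocked by [7,12]×[1,5], reject
6. q=(12,3) nearest=1 d=6 new=(12,3) → blocked by [7,12]×[1,5], reject
7. q=(22,11) nearest=1 d=16 new=(12,11) → blocked by [3,8]×[6,8], reject
8. q=(15,5) nearest=1 d=9 new=(12,5) → blocked by [7,12]×[1,5], reject
9. q=(15,9) nearest=1 d=9 new=(12,9) → blocked by [3,8]×[6,8], reject
10. q=(30,16) nearest=1 d=24 new=(12,11) → blocked by [3,8]×[6,8], reject
11. q=(0,3) nearest=0 d=3 new=(0,3) → add node 2 parent=0 cost=3
12. q=(1,5) nearest=2 d=2 new=(1,5) → add node 3 parent=2 cost=5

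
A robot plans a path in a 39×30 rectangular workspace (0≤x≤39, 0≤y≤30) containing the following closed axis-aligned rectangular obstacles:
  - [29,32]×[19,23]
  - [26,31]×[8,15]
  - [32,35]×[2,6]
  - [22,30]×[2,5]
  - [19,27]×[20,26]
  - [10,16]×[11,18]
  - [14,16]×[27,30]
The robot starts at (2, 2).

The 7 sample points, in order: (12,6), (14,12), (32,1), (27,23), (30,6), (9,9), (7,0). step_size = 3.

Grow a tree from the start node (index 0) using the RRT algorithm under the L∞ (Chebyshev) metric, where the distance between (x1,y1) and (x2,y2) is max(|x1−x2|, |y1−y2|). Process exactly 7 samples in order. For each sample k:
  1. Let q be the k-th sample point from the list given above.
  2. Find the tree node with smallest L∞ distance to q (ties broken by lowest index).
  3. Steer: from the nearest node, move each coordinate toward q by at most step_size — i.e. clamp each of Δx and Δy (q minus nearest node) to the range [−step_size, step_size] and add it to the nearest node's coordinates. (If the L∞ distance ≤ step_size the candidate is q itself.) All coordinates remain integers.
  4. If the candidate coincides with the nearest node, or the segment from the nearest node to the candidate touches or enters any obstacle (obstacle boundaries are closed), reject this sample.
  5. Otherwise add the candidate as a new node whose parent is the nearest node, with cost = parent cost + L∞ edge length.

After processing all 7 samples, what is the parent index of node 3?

Parent of node 3: 2

1. q=(12,6) nearest=0 d=10 new=(5,5) → add node 1 parent=0 cost=3
2. q=(14,12) nearest=1 d=9 new=(8,8) → add node 2 parent=1 cost=6
3. q=(32,1) nearest=2 d=24 new=(11,5) → add node 3 parent=2 cost=9
4. q=(27,23) nearest=3 d=18 new=(14,8) → add node 4 parent=3 cost=12
5. q=(30,6) nearest=4 d=16 new=(17,6) → add node 5 parent=4 cost=15
6. q=(9,9) nearest=2 d=1 new=(9,9) → add node 6 parent=2 cost=7
7. q=(7,0) nearest=0 d=5 new=(5,0) → add node 7 parent=0 cost=3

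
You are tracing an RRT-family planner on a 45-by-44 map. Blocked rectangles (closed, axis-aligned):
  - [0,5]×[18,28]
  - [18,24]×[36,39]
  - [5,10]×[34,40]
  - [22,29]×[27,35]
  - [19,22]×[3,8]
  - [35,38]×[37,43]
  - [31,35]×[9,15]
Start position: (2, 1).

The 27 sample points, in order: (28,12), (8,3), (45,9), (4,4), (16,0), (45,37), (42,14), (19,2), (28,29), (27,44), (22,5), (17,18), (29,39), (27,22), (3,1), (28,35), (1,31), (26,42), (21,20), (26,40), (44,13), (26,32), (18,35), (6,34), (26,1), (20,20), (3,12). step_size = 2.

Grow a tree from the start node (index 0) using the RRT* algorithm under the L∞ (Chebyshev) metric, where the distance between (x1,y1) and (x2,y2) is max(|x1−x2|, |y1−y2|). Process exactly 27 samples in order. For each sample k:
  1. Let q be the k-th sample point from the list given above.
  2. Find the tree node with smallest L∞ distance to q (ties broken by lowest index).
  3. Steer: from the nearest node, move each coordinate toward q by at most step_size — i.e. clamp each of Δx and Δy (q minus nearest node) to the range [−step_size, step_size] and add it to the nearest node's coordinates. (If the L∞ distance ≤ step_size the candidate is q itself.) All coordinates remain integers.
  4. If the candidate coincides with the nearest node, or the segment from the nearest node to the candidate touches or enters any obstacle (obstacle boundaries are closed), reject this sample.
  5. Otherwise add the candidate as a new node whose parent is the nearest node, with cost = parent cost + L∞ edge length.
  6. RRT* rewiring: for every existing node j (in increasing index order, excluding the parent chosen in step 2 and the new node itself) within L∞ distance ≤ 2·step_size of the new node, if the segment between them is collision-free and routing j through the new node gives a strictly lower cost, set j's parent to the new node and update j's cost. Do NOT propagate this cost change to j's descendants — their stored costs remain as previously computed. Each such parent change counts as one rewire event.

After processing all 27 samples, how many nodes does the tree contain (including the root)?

1. q=(28,12) nearest=0 d=26 new=(4,3) → add node 1 parent=0 cost=2
2. q=(8,3) nearest=1 d=4 new=(6,3) → add node 2 parent=1 cost=4
3. q=(45,9) nearest=2 d=39 new=(8,5) → add node 3 parent=2 cost=6
4. q=(4,4) nearest=1 d=1 new=(4,4) → add node 4 parent=1 cost=3
5. q=(16,0) nearest=3 d=8 new=(10,3) → add node 5 parent=3 cost=8
6. q=(45,37) nearest=5 d=35 new=(12,5) → add node 6 parent=5 cost=10
7. q=(42,14) nearest=6 d=30 new=(14,7) → add node 7 parent=6 cost=12
8. q=(19,2) nearest=7 d=5 new=(16,5) → add node 8 parent=7 cost=14
9. q=(28,29) nearest=7 d=22 new=(16,9) → add node 9 parent=7 cost=14
10. q=(27,44) nearest=9 d=35 new=(18,11) → add node 10 parent=9 cost=16
11. q=(22,5) nearest=8 d=6 new=(18,5) → add node 11 parent=8 cost=16
12. q=(17,18) nearest=10 d=7 new=(17,13) → add node 12 parent=10 cost=18
13. q=(29,39) nearest=12 d=26 new=(19,15) → add node 13 parent=12 cost=20
14. q=(27,22) nearest=13 d=8 new=(21,17) → add node 14 parent=13 cost=22
15. q=(3,1) nearest=0 d=1 new=(3,1) → add node 15 parent=0 cost=1
16. q=(28,35) nearest=14 d=18 new=(23,19) → add node 16 parent=14 cost=24
17. q=(1,31) nearest=12 d=18 new=(15,15) → add node 17 parent=12 cost=20
18. q=(26,42) nearest=16 d=23 new=(25,21) → add node 18 parent=16 cost=26
19. q=(21,20) nearest=16 d=2 new=(21,20) → add node 19 parent=16 cost=26
20. q=(26,40) nearest=18 d=19 new=(26,23) → add node 20 parent=18 cost=28
21. q=(44,13) nearest=20 d=18 new=(28,21) → add node 21 parent=20 cost=30
22. q=(26,32) nearest=20 d=9 new=(26,25) → add node 22 parent=20 cost=30
23. q=(18,35) nearest=22 d=10 new=(24,27) → blocked by [22,29]×[27,35], reject
24. q=(6,34) nearest=19 d=15 new=(19,22) → add node 23 parent=19 cost=28
25. q=(26,1) nearest=11 d=8 new=(20,3) → blocked by [19,22]×[3,8], reject
26. q=(20,20) nearest=19 d=1 new=(20,20) → add node 24 parent=19 cost=27
27. q=(3,12) nearest=3 d=7 new=(6,7) → add node 25 parent=3 cost=8

Node count: 26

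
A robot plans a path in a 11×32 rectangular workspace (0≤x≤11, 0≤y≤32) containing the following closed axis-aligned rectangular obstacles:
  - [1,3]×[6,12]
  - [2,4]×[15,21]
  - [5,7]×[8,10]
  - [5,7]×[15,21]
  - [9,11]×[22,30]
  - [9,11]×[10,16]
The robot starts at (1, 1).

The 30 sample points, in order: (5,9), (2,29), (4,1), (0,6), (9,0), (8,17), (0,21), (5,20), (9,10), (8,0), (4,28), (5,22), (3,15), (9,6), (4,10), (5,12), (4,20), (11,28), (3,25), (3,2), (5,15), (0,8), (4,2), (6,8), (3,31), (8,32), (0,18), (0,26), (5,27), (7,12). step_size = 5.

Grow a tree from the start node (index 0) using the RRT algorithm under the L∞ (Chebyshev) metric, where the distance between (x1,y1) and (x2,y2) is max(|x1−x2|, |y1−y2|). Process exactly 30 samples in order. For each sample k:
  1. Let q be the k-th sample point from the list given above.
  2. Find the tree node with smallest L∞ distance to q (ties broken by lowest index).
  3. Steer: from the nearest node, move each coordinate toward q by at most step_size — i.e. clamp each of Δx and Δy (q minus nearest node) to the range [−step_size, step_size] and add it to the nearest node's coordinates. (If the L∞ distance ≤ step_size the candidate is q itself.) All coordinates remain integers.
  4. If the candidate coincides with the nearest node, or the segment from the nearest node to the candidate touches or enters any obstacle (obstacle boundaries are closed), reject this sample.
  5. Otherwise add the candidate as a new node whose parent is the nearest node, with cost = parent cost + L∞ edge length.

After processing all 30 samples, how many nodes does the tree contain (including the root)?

1. q=(5,9) nearest=0 d=8 new=(5,6) → add node 1 parent=0 cost=5
2. q=(2,29) nearest=1 d=23 new=(2,11) → blocked by [1,3]×[6,12], reject
3. q=(4,1) nearest=0 d=3 new=(4,1) → add node 2 parent=0 cost=3
4. q=(0,6) nearest=0 d=5 new=(0,6) → add node 3 parent=0 cost=5
5. q=(9,0) nearest=2 d=5 new=(9,0) → add node 4 parent=2 cost=8
6. q=(8,17) nearest=1 d=11 new=(8,11) → blocked by [5,7]×[8,10], reject
7. q=(0,21) nearest=1 d=15 new=(0,11) → blocked by [1,3]×[6,12], reject
8. q=(5,20) nearest=1 d=14 new=(5,11) → blocked by [5,7]×[8,10], reject
9. q=(9,10) nearest=1 d=4 new=(9,10) → blocked by [5,7]×[8,10], reject
10. q=(8,0) nearest=4 d=1 new=(8,0) → add node 5 parent=4 cost=9
11. q=(4,28) nearest=1 d=22 new=(4,11) → add node 6 parent=1 cost=10
12. q=(5,22) nearest=6 d=11 new=(5,16) → blocked by [5,7]×[15,21], reject
13. q=(3,15) nearest=6 d=4 new=(3,15) → blocked by [2,4]×[15,21], reject
14. q=(9,6) nearest=1 d=4 new=(9,6) → add node 7 parent=1 cost=9
15. q=(4,10) nearest=6 d=1 new=(4,10) → add node 8 parent=6 cost=11
16. q=(5,12) nearest=6 d=1 new=(5,12) → add node 9 parent=6 cost=11
17. q=(4,20) nearest=9 d=8 new=(4,17) → blocked by [2,4]×[15,21], reject
18. q=(11,28) nearest=9 d=16 new=(10,17) → blocked by [9,11]×[10,16], reject
19. q=(3,25) nearest=9 d=13 new=(3,17) → blocked by [2,4]×[15,21], reject
20. q=(3,2) nearest=2 d=1 new=(3,2) → add node 10 parent=2 cost=4
21. q=(5,15) nearest=9 d=3 new=(5,15) → blocked by [5,7]×[15,21], reject
22. q=(0,8) nearest=3 d=2 new=(0,8) → add node 11 parent=3 cost=7
23. q=(4,2) nearest=2 d=1 new=(4,2) → add node 12 parent=2 cost=4
24. q=(6,8) nearest=1 d=2 new=(6,8) → blocked by [5,7]×[8,10], reject
25. q=(3,31) nearest=9 d=19 new=(3,17) → blocked by [2,4]×[15,21], reject
26. q=(8,32) nearest=9 d=20 new=(8,17) → blocked by [5,7]×[15,21], reject
27. q=(0,18) nearest=9 d=6 new=(0,17) → blocked by [2,4]×[15,21], reject
28. q=(0,26) nearest=9 d=14 new=(0,17) → blocked by [2,4]×[15,21], reject
29. q=(5,27) nearest=9 d=15 new=(5,17) → blocked by [5,7]×[15,21], reject
30. q=(7,12) nearest=9 d=2 new=(7,12) → add node 13 parent=9 cost=13

Node count: 14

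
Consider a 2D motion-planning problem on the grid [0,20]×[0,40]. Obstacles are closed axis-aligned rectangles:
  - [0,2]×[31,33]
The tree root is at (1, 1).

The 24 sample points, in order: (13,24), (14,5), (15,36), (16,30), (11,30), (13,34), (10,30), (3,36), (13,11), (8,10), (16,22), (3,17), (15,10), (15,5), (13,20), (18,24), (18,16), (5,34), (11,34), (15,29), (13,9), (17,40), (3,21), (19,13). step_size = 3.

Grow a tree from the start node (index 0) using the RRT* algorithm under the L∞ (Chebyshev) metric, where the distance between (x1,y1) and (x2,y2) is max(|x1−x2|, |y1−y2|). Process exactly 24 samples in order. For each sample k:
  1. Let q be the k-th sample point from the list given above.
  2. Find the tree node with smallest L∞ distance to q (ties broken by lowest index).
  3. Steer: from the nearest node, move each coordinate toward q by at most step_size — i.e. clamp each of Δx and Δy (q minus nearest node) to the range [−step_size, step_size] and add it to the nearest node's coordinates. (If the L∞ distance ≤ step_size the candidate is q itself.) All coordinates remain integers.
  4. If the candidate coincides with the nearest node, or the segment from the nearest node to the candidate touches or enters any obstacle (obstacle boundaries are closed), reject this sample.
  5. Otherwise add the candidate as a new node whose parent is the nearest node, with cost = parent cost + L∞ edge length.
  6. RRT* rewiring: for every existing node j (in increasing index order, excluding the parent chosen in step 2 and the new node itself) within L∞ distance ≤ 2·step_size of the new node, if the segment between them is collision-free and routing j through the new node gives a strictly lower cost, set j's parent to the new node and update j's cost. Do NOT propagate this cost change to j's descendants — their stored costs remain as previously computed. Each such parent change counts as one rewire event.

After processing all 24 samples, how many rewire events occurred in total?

Rewire events: 1

1. q=(13,24) nearest=0 d=23 new=(4,4) → add node 1 parent=0 cost=3
2. q=(14,5) nearest=1 d=10 new=(7,5) → add node 2 parent=1 cost=6
3. q=(15,36) nearest=2 d=31 new=(10,8) → add node 3 parent=2 cost=9
4. q=(16,30) nearest=3 d=22 new=(13,11) → add node 4 parent=3 cost=12
5. q=(11,30) nearest=4 d=19 new=(11,14) → add node 5 parent=4 cost=15
6. q=(13,34) nearest=5 d=20 new=(13,17) → add node 6 parent=5 cost=18
7. q=(10,30) nearest=6 d=13 new=(10,20) → add node 7 parent=6 cost=21
8. q=(3,36) nearest=7 d=16 new=(7,23) → add node 8 parent=7 cost=24
9. q=(13,11) nearest=4 d=0 → coincident, reject
10. q=(8,10) nearest=3 d=2 new=(8,10) → add node 9 parent=3 cost=11
11. q=(16,22) nearest=6 d=5 new=(16,20) → add node 10 parent=6 cost=21
12. q=(3,17) nearest=8 d=6 new=(4,20) → add node 11 parent=8 cost=27
13. q=(15,10) nearest=4 d=2 new=(15,10) → add node 12 parent=4 cost=14
14. q=(15,5) nearest=3 d=5 new=(13,5) → add node 13 parent=3 cost=12
15. q=(13,20) nearest=6 d=3 new=(13,20) → add node 14 parent=6 cost=21
16. q=(18,24) nearest=10 d=4 new=(18,23) → add node 15 parent=10 cost=24
17. q=(18,16) nearest=10 d=4 new=(18,17) → add node 16 parent=10 cost=24
18. q=(5,34) nearest=8 d=11 new=(5,26) → add node 17 parent=8 cost=27
19. q=(11,34) nearest=17 d=8 new=(8,29) → add node 18 parent=17 cost=30
20. q=(15,29) nearest=15 d=6 new=(15,26) → add node 19 parent=15 cost=27
21. q=(13,9) nearest=4 d=2 new=(13,9) → add node 20 parent=4 cost=14
22. q=(17,40) nearest=18 d=11 new=(11,32) → add node 21 parent=18 cost=33
23. q=(3,21) nearest=11 d=1 new=(3,21) → add node 22 parent=11 cost=28
24. q=(19,13) nearest=12 d=4 new=(18,13) → add node 23 parent=12 cost=17; rewire 16→23 (21<24)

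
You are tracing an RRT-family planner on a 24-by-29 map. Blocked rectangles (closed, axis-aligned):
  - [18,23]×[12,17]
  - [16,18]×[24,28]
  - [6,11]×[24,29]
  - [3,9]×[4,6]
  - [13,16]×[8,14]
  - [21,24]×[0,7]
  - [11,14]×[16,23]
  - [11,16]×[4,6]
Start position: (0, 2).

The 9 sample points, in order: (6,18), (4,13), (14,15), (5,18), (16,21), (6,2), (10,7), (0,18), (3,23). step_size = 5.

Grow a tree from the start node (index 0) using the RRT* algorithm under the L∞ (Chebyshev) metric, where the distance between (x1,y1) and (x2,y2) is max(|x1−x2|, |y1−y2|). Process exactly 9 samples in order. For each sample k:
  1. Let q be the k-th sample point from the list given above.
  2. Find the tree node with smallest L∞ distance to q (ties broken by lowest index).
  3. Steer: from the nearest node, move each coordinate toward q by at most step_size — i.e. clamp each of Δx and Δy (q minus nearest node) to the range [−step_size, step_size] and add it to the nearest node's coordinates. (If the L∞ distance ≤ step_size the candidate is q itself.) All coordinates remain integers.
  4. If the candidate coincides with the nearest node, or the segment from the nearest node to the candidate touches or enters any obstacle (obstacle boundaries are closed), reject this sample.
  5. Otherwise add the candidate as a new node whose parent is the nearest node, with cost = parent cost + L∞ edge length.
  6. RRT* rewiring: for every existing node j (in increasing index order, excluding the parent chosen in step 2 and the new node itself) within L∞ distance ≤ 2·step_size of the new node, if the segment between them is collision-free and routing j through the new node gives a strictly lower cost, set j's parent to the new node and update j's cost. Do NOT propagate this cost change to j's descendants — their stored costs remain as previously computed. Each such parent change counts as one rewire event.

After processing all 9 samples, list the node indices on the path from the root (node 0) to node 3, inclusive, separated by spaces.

1. q=(6,18) nearest=0 d=16 new=(5,7) → blocked by [3,9]×[4,6], reject
2. q=(4,13) nearest=0 d=11 new=(4,7) → blocked by [3,9]×[4,6], reject
3. q=(14,15) nearest=0 d=14 new=(5,7) → blocked by [3,9]×[4,6], reject
4. q=(5,18) nearest=0 d=16 new=(5,7) → blocked by [3,9]×[4,6], reject
5. q=(16,21) nearest=0 d=19 new=(5,7) → blocked by [3,9]×[4,6], reject
6. q=(6,2) nearest=0 d=6 new=(5,2) → add node 1 parent=0 cost=5
7. q=(10,7) nearest=1 d=5 new=(10,7) → blocked by [3,9]×[4,6], reject
8. q=(0,18) nearest=0 d=16 new=(0,7) → add node 2 parent=0 cost=5
9. q=(3,23) nearest=2 d=16 new=(3,12) → add node 3 parent=2 cost=10

Path: 0 2 3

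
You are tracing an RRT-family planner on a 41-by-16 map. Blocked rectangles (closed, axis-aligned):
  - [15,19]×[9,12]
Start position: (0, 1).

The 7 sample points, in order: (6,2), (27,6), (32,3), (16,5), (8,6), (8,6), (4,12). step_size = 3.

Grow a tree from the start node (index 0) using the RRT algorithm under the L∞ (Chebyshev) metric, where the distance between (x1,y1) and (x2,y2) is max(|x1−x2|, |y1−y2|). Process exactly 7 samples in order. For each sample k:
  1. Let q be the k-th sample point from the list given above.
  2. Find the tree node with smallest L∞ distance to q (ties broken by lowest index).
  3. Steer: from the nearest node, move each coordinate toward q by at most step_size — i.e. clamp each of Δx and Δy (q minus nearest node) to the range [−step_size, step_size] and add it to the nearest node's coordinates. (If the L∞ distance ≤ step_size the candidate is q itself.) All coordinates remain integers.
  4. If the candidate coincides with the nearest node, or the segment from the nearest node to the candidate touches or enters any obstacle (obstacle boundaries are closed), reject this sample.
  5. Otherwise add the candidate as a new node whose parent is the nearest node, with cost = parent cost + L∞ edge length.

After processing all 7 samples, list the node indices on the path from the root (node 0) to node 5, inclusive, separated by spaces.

Path: 0 1 2 5

1. q=(6,2) nearest=0 d=6 new=(3,2) → add node 1 parent=0 cost=3
2. q=(27,6) nearest=1 d=24 new=(6,5) → add node 2 parent=1 cost=6
3. q=(32,3) nearest=2 d=26 new=(9,3) → add node 3 parent=2 cost=9
4. q=(16,5) nearest=3 d=7 new=(12,5) → add node 4 parent=3 cost=12
5. q=(8,6) nearest=2 d=2 new=(8,6) → add node 5 parent=2 cost=8
6. q=(8,6) nearest=5 d=0 → coincident, reject
7. q=(4,12) nearest=5 d=6 new=(5,9) → add node 6 parent=5 cost=11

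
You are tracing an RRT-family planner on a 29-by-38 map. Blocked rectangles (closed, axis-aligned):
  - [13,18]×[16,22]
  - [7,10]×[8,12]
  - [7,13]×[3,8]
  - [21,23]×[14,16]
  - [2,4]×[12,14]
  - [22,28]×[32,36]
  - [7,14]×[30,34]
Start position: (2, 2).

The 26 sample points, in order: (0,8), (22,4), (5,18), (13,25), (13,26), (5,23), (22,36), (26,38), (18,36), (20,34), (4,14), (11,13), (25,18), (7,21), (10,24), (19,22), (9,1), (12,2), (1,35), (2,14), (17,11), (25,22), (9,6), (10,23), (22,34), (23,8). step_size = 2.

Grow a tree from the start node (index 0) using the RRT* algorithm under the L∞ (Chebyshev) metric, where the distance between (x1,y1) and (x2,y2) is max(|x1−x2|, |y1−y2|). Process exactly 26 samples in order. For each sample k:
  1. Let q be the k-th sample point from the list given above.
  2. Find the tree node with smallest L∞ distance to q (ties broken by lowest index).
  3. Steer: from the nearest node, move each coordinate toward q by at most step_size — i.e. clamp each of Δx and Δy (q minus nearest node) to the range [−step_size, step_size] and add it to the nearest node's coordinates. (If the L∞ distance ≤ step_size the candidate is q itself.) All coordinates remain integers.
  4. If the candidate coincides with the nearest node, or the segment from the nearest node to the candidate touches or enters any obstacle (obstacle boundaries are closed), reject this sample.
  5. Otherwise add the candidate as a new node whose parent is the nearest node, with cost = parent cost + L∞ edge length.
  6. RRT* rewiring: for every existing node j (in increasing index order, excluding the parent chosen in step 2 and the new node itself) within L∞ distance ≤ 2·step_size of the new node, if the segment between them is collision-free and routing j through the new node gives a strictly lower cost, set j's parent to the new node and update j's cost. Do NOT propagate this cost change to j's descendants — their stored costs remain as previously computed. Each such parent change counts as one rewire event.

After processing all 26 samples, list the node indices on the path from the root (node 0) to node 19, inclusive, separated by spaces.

1. q=(0,8) nearest=0 d=6 new=(0,4) → add node 1 parent=0 cost=2
2. q=(22,4) nearest=0 d=20 new=(4,4) → add node 2 parent=0 cost=2
3. q=(5,18) nearest=1 d=14 new=(2,6) → add node 3 parent=1 cost=4
4. q=(13,25) nearest=3 d=19 new=(4,8) → add node 4 parent=3 cost=6
5. q=(13,26) nearest=4 d=18 new=(6,10) → add node 5 parent=4 cost=8
6. q=(5,23) nearest=5 d=13 new=(5,12) → add node 6 parent=5 cost=10
7. q=(22,36) nearest=6 d=24 new=(7,14) → add node 7 parent=6 cost=12
8. q=(26,38) nearest=7 d=24 new=(9,16) → add node 8 parent=7 cost=14
9. q=(18,36) nearest=8 d=20 new=(11,18) → add node 9 parent=8 cost=16
10. q=(20,34) nearest=9 d=16 new=(13,20) → blocked by [13,18]×[16,22], reject
11. q=(4,14) nearest=6 d=2 new=(4,14) → blocked by [2,4]×[12,14], reject
12. q=(11,13) nearest=8 d=3 new=(11,14) → add node 10 parent=8 cost=16
13. q=(25,18) nearest=9 d=14 new=(13,18) → blocked by [13,18]×[16,22], reject
14. q=(7,21) nearest=9 d=4 new=(9,20) → add node 11 parent=9 cost=18
15. q=(10,24) nearest=11 d=4 new=(10,22) → add node 12 parent=11 cost=20
16. q=(19,22) nearest=9 d=8 new=(13,20) → blocked by [13,18]×[16,22], reject
17. q=(9,1) nearest=2 d=5 new=(6,2) → add node 13 parent=2 cost=4
18. q=(12,2) nearest=13 d=6 new=(8,2) → add node 14 parent=13 cost=6
19. q=(1,35) nearest=12 d=13 new=(8,24) → add node 15 parent=12 cost=22
20. q=(2,14) nearest=6 d=3 new=(3,14) → blocked by [2,4]×[12,14], reject
21. q=(17,11) nearest=10 d=6 new=(13,12) → add node 16 parent=10 cost=18
22. q=(25,22) nearest=16 d=12 new=(15,14) → add node 17 parent=16 cost=20
23. q=(9,6) nearest=5 d=4 new=(8,8) → blocked by [7,10]×[8,12], reject
24. q=(10,23) nearest=12 d=1 new=(10,23) → add node 18 parent=12 cost=21
25. q=(22,34) nearest=12 d=12 new=(12,24) → add node 19 parent=12 cost=22
26. q=(23,8) nearest=17 d=8 new=(17,12) → add node 20 parent=17 cost=22

Path: 0 1 3 4 5 6 7 8 9 11 12 19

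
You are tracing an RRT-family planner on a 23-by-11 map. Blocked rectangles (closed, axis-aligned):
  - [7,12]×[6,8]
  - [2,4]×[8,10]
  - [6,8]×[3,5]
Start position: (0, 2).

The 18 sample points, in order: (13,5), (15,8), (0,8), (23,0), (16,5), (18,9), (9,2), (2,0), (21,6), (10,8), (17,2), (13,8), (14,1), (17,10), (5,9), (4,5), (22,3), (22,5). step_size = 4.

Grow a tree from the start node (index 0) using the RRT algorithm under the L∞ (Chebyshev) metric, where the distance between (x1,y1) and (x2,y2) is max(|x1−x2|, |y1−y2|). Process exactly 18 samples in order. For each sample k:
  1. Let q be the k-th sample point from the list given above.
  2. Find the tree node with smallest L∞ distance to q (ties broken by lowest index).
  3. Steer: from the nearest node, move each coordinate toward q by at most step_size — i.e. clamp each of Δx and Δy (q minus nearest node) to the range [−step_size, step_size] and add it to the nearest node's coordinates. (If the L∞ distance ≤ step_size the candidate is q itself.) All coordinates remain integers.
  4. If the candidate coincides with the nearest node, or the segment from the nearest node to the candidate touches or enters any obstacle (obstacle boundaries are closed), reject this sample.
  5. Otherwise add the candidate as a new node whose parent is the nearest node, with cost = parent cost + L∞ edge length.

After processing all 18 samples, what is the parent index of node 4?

1. q=(13,5) nearest=0 d=13 new=(4,5) → add node 1 parent=0 cost=4
2. q=(15,8) nearest=1 d=11 new=(8,8) → blocked by [7,12]×[6,8], reject
3. q=(0,8) nearest=1 d=4 new=(0,8) → add node 2 parent=1 cost=8
4. q=(23,0) nearest=1 d=19 new=(8,1) → blocked by [6,8]×[3,5], reject
5. q=(16,5) nearest=1 d=12 new=(8,5) → blocked by [6,8]×[3,5], reject
6. q=(18,9) nearest=1 d=14 new=(8,9) → blocked by [7,12]×[6,8], reject
7. q=(9,2) nearest=1 d=5 new=(8,2) → blocked by [6,8]×[3,5], reject
8. q=(2,0) nearest=0 d=2 new=(2,0) → add node 3 parent=0 cost=2
9. q=(21,6) nearest=1 d=17 new=(8,6) → blocked by [7,12]×[6,8], reject
10. q=(10,8) nearest=1 d=6 new=(8,8) → blocked by [7,12]×[6,8], reject
11. q=(17,2) nearest=1 d=13 new=(8,2) → blocked by [6,8]×[3,5], reject
12. q=(13,8) nearest=1 d=9 new=(8,8) → blocked by [7,12]×[6,8], reject
13. q=(14,1) nearest=1 d=10 new=(8,1) → blocked by [6,8]×[3,5], reject
14. q=(17,10) nearest=1 d=13 new=(8,9) → blocked by [7,12]×[6,8], reject
15. q=(5,9) nearest=1 d=4 new=(5,9) → add node 4 parent=1 cost=8
16. q=(4,5) nearest=1 d=0 → coincident, reject
17. q=(22,3) nearest=4 d=17 new=(9,5) → blocked by [7,12]×[6,8], reject
18. q=(22,5) nearest=4 d=17 new=(9,5) → blocked by [7,12]×[6,8], reject

Parent of node 4: 1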